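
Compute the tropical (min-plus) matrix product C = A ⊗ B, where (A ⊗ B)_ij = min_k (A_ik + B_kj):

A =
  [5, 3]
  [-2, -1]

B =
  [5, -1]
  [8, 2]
A ⊗ B =
  [10, 4]
  [3, -3]

Apply the min-plus product entry-by-entry:
  C[0][0] = min over k of (A[0][0] + B[0][0] = 5 + 5 = 10, A[0][1] + B[1][0] = 3 + 8 = 11) = 10 (attained at k = 0)
  C[0][1] = min over k of (A[0][0] + B[0][1] = 5 + -1 = 4, A[0][1] + B[1][1] = 3 + 2 = 5) = 4 (attained at k = 0)
  C[1][0] = min over k of (A[1][0] + B[0][0] = -2 + 5 = 3, A[1][1] + B[1][0] = -1 + 8 = 7) = 3 (attained at k = 0)
  C[1][1] = min over k of (A[1][0] + B[0][1] = -2 + -1 = -3, A[1][1] + B[1][1] = -1 + 2 = 1) = -3 (attained at k = 0)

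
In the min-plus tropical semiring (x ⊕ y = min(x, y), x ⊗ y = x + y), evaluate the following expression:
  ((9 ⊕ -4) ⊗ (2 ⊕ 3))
((9 ⊕ -4) ⊗ (2 ⊕ 3)) = -2

Expand innermost to outermost. Recall ⊕ takes the minimum of its arguments and ⊗ takes their sum. Working out the expression ((9 ⊕ -4) ⊗ (2 ⊕ 3)) gives -2.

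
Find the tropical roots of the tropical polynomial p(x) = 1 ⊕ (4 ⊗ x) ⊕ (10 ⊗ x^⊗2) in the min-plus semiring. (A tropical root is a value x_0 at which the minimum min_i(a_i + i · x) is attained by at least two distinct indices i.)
Roots: {-6, -3}

Each tropical root is a break point of the lower envelope of the lines y = a_i + i · x (there are 3 lines, with slopes 0, 1, ..., 2). Only the lines that attain the minimum somewhere contribute to roots; other lines are dominated. Here the surviving (envelope) indices are i = 2, i = 1, i = 0.
Intersections between consecutive envelope lines give the roots: for adjacent envelope indices i < j the intersection is x = (a_i − a_j) / (j − i). Reading off the sorted break points: {-6, -3}.
Verification: at each break x_0, at least two indices attain the minimum of min_i(a_i + i · x_0).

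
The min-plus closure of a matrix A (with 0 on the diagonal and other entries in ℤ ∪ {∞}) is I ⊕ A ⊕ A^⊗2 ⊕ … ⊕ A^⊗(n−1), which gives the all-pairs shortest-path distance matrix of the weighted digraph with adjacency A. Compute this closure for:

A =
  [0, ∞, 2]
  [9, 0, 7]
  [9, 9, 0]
Closure =
  [0, 11, 2]
  [9, 0, 7]
  [9, 9, 0]

This is the Floyd-Warshall all-pairs shortest-path computation. For each intermediate vertex k = 0, 1, …, 2, update dist[i][j] ← min(dist[i][j], dist[i][k] + dist[k][j]). The final matrix gives, for each (i, j), the minimum total weight of any directed path from i to j (possibly empty when i = j).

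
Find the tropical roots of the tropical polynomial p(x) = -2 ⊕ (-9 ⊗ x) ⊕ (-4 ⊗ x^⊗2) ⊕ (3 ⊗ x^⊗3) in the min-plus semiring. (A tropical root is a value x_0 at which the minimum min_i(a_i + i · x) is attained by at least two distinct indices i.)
Roots: {-7, -5, 7}

Each tropical root is a break point of the lower envelope of the lines y = a_i + i · x (there are 4 lines, with slopes 0, 1, ..., 3). Only the lines that attain the minimum somewhere contribute to roots; other lines are dominated. Here the surviving (envelope) indices are i = 3, i = 2, i = 1, i = 0.
Intersections between consecutive envelope lines give the roots: for adjacent envelope indices i < j the intersection is x = (a_i − a_j) / (j − i). Reading off the sorted break points: {-7, -5, 7}.
Verification: at each break x_0, at least two indices attain the minimum of min_i(a_i + i · x_0).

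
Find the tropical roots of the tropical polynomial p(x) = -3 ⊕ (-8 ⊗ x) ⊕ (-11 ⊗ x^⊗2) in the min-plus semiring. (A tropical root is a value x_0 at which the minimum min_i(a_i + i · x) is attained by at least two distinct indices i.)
Roots: {3, 5}

Each tropical root is a break point of the lower envelope of the lines y = a_i + i · x (there are 3 lines, with slopes 0, 1, ..., 2). Only the lines that attain the minimum somewhere contribute to roots; other lines are dominated. Here the surviving (envelope) indices are i = 2, i = 1, i = 0.
Intersections between consecutive envelope lines give the roots: for adjacent envelope indices i < j the intersection is x = (a_i − a_j) / (j − i). Reading off the sorted break points: {3, 5}.
Verification: at each break x_0, at least two indices attain the minimum of min_i(a_i + i · x_0).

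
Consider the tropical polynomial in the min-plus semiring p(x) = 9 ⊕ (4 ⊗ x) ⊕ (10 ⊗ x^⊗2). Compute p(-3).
p(-3) = 1

A tropical monomial a ⊗ x^⊗i evaluates to a + i · x. Evaluating each term at x = -3:
  Term 0 contributes 9 + 0 · -3 = 9
  Term 1 contributes 4 + 1 · -3 = 1
  Term 2 contributes 10 + 2 · -3 = 4
p(-3) = ⊕ of these = min[9, 1, 4] = 1.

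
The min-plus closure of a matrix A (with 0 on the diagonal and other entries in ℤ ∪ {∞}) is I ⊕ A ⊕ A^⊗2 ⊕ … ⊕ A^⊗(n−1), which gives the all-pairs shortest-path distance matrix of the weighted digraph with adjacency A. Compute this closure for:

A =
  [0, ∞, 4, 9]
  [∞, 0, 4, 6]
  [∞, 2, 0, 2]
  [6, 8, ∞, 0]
Closure =
  [0, 6, 4, 6]
  [12, 0, 4, 6]
  [8, 2, 0, 2]
  [6, 8, 10, 0]

This is the Floyd-Warshall all-pairs shortest-path computation. For each intermediate vertex k = 0, 1, …, 3, update dist[i][j] ← min(dist[i][j], dist[i][k] + dist[k][j]). The final matrix gives, for each (i, j), the minimum total weight of any directed path from i to j (possibly empty when i = j).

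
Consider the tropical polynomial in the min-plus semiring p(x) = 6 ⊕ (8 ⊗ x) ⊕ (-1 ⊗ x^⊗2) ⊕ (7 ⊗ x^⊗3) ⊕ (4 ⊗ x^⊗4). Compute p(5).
p(5) = 6

A tropical monomial a ⊗ x^⊗i evaluates to a + i · x. Evaluating each term at x = 5:
  Term 0 contributes 6 + 0 · 5 = 6
  Term 1 contributes 8 + 1 · 5 = 13
  Term 2 contributes -1 + 2 · 5 = 9
  Term 3 contributes 7 + 3 · 5 = 22
  Term 4 contributes 4 + 4 · 5 = 24
p(5) = ⊕ of these = min[6, 13, 9, 22, 24] = 6.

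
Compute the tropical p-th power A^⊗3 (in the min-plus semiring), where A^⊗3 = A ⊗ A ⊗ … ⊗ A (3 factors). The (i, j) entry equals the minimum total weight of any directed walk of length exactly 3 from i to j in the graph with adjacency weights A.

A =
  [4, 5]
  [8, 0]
A^⊗3 =
  [12, 5]
  [8, 0]

Each entry (A^⊗3)_ij equals the minimum over all length-3 walks i = v_0 → v_1 → … → v_3 = j of Σ_t A[v_t][v_{t+1}]. For example, for (i, j) = (0, 1) we minimise over 4 possible intermediate vertex sequences; the minimum is 5, attained along the walk 0 → 1 → 1 → 1.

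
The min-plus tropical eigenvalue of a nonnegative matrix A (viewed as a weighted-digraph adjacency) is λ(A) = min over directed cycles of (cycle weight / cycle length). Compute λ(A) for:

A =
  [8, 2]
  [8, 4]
λ(A) = 4

Enumerate directed cycles and compute their means (weight / length). Sample:
  cycle 0 → 0: weight = 8, length = 1, mean = 8/1 ≈ 8.000
  cycle 1 → 1: weight = 4, length = 1, mean = 4/1 ≈ 4.000
  cycle 0 → 1 → 0: weight = 10, length = 2, mean = 10/2 ≈ 5.000
  cycle 1 → 0 → 1: weight = 10, length = 2, mean = 10/2 ≈ 5.000
Minimum mean = 4.000, attained e.g. along the cycle 1 → 1 with weight 4 and length 1. So λ(A) = 4/1 = 4.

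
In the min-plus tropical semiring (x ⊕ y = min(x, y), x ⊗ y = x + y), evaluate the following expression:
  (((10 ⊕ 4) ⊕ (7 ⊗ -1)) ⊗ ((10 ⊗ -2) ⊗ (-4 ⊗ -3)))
(((10 ⊕ 4) ⊕ (7 ⊗ -1)) ⊗ ((10 ⊗ -2) ⊗ (-4 ⊗ -3))) = 5

Expand innermost to outermost. Recall ⊕ takes the minimum of its arguments and ⊗ takes their sum. Working out the expression (((10 ⊕ 4) ⊕ (7 ⊗ -1)) ⊗ ((10 ⊗ -2) ⊗ (-4 ⊗ -3))) gives 5.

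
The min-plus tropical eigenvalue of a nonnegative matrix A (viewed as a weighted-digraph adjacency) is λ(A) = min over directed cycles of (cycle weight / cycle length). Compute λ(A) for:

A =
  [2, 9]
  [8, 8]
λ(A) = 2

Enumerate directed cycles and compute their means (weight / length). Sample:
  cycle 0 → 0: weight = 2, length = 1, mean = 2/1 ≈ 2.000
  cycle 1 → 1: weight = 8, length = 1, mean = 8/1 ≈ 8.000
  cycle 0 → 1 → 0: weight = 17, length = 2, mean = 17/2 ≈ 8.500
  cycle 1 → 0 → 1: weight = 17, length = 2, mean = 17/2 ≈ 8.500
Minimum mean = 2.000, attained e.g. along the cycle 0 → 0 with weight 2 and length 1. So λ(A) = 2/1 = 2.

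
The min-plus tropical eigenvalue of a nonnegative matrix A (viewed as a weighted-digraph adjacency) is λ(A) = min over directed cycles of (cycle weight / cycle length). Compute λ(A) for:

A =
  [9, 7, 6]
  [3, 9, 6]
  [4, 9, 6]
λ(A) = 5

Enumerate directed cycles and compute their means (weight / length). Sample:
  cycle 0 → 0: weight = 9, length = 1, mean = 9/1 ≈ 9.000
  cycle 1 → 1: weight = 9, length = 1, mean = 9/1 ≈ 9.000
  cycle 2 → 2: weight = 6, length = 1, mean = 6/1 ≈ 6.000
  cycle 0 → 1 → 0: weight = 10, length = 2, mean = 10/2 ≈ 5.000
  cycle 0 → 2 → 0: weight = 10, length = 2, mean = 10/2 ≈ 5.000
  cycle 1 → 0 → 1: weight = 10, length = 2, mean = 10/2 ≈ 5.000
Minimum mean = 5.000, attained e.g. along the cycle 0 → 1 → 0 with weight 10 and length 2. So λ(A) = 10/2 = 5.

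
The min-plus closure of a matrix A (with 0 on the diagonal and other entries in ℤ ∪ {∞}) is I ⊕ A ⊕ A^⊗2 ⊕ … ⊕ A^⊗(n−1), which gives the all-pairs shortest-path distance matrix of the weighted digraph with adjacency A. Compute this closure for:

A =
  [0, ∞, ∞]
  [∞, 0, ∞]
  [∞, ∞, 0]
Closure =
  [0, ∞, ∞]
  [∞, 0, ∞]
  [∞, ∞, 0]

This is the Floyd-Warshall all-pairs shortest-path computation. For each intermediate vertex k = 0, 1, …, 2, update dist[i][j] ← min(dist[i][j], dist[i][k] + dist[k][j]). The final matrix gives, for each (i, j), the minimum total weight of any directed path from i to j (possibly empty when i = j).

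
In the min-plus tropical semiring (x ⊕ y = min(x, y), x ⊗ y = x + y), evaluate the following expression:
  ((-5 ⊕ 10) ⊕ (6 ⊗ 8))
((-5 ⊕ 10) ⊕ (6 ⊗ 8)) = -5

Expand innermost to outermost. Recall ⊕ takes the minimum of its arguments and ⊗ takes their sum. Working out the expression ((-5 ⊕ 10) ⊕ (6 ⊗ 8)) gives -5.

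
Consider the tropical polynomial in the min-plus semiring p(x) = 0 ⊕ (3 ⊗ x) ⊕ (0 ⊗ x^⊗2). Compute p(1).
p(1) = 0

A tropical monomial a ⊗ x^⊗i evaluates to a + i · x. Evaluating each term at x = 1:
  Term 0 contributes 0 + 0 · 1 = 0
  Term 1 contributes 3 + 1 · 1 = 4
  Term 2 contributes 0 + 2 · 1 = 2
p(1) = ⊕ of these = min[0, 4, 2] = 0.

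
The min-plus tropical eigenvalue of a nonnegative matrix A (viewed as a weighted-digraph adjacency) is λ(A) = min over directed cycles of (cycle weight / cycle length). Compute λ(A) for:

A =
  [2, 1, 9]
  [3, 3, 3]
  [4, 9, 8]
λ(A) = 2

Enumerate directed cycles and compute their means (weight / length). Sample:
  cycle 0 → 0: weight = 2, length = 1, mean = 2/1 ≈ 2.000
  cycle 1 → 1: weight = 3, length = 1, mean = 3/1 ≈ 3.000
  cycle 2 → 2: weight = 8, length = 1, mean = 8/1 ≈ 8.000
  cycle 0 → 1 → 0: weight = 4, length = 2, mean = 4/2 ≈ 2.000
  cycle 0 → 2 → 0: weight = 13, length = 2, mean = 13/2 ≈ 6.500
  cycle 1 → 0 → 1: weight = 4, length = 2, mean = 4/2 ≈ 2.000
Minimum mean = 2.000, attained e.g. along the cycle 0 → 0 with weight 2 and length 1. So λ(A) = 2/1 = 2.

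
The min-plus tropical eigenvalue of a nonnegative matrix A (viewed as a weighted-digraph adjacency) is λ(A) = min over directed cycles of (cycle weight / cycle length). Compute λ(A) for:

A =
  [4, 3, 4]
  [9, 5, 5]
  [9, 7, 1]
λ(A) = 1

Enumerate directed cycles and compute their means (weight / length). Sample:
  cycle 0 → 0: weight = 4, length = 1, mean = 4/1 ≈ 4.000
  cycle 1 → 1: weight = 5, length = 1, mean = 5/1 ≈ 5.000
  cycle 2 → 2: weight = 1, length = 1, mean = 1/1 ≈ 1.000
  cycle 0 → 1 → 0: weight = 12, length = 2, mean = 12/2 ≈ 6.000
  cycle 0 → 2 → 0: weight = 13, length = 2, mean = 13/2 ≈ 6.500
  cycle 1 → 0 → 1: weight = 12, length = 2, mean = 12/2 ≈ 6.000
Minimum mean = 1.000, attained e.g. along the cycle 2 → 2 with weight 1 and length 1. So λ(A) = 1/1 = 1.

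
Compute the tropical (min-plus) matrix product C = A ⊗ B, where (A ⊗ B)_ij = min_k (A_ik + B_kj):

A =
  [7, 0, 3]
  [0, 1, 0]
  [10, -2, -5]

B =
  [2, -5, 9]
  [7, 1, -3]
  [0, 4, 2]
A ⊗ B =
  [3, 1, -3]
  [0, -5, -2]
  [-5, -1, -5]

Apply the min-plus product entry-by-entry:
  C[0][0] = min over k of (A[0][0] + B[0][0] = 7 + 2 = 9, A[0][1] + B[1][0] = 0 + 7 = 7, A[0][2] + B[2][0] = 3 + 0 = 3) = 3 (attained at k = 2)
  C[0][1] = min over k of (A[0][0] + B[0][1] = 7 + -5 = 2, A[0][1] + B[1][1] = 0 + 1 = 1, A[0][2] + B[2][1] = 3 + 4 = 7) = 1 (attained at k = 1)
  C[0][2] = min over k of (A[0][0] + B[0][2] = 7 + 9 = 16, A[0][1] + B[1][2] = 0 + -3 = -3, A[0][2] + B[2][2] = 3 + 2 = 5) = -3 (attained at k = 1)
  C[1][0] = min over k of (A[1][0] + B[0][0] = 0 + 2 = 2, A[1][1] + B[1][0] = 1 + 7 = 8, A[1][2] + B[2][0] = 0 + 0 = 0) = 0 (attained at k = 2)
  C[1][1] = min over k of (A[1][0] + B[0][1] = 0 + -5 = -5, A[1][1] + B[1][1] = 1 + 1 = 2, A[1][2] + B[2][1] = 0 + 4 = 4) = -5 (attained at k = 0)
  C[1][2] = min over k of (A[1][0] + B[0][2] = 0 + 9 = 9, A[1][1] + B[1][2] = 1 + -3 = -2, A[1][2] + B[2][2] = 0 + 2 = 2) = -2 (attained at k = 1)
  C[2][0] = min over k of (A[2][0] + B[0][0] = 10 + 2 = 12, A[2][1] + B[1][0] = -2 + 7 = 5, A[2][2] + B[2][0] = -5 + 0 = -5) = -5 (attained at k = 2)
  C[2][1] = min over k of (A[2][0] + B[0][1] = 10 + -5 = 5, A[2][1] + B[1][1] = -2 + 1 = -1, A[2][2] + B[2][1] = -5 + 4 = -1) = -1 (attained at k = 1)
  C[2][2] = min over k of (A[2][0] + B[0][2] = 10 + 9 = 19, A[2][1] + B[1][2] = -2 + -3 = -5, A[2][2] + B[2][2] = -5 + 2 = -3) = -5 (attained at k = 1)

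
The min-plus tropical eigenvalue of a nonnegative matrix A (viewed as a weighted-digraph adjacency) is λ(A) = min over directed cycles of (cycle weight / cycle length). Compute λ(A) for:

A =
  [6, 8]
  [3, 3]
λ(A) = 3

Enumerate directed cycles and compute their means (weight / length). Sample:
  cycle 0 → 0: weight = 6, length = 1, mean = 6/1 ≈ 6.000
  cycle 1 → 1: weight = 3, length = 1, mean = 3/1 ≈ 3.000
  cycle 0 → 1 → 0: weight = 11, length = 2, mean = 11/2 ≈ 5.500
  cycle 1 → 0 → 1: weight = 11, length = 2, mean = 11/2 ≈ 5.500
Minimum mean = 3.000, attained e.g. along the cycle 1 → 1 with weight 3 and length 1. So λ(A) = 3/1 = 3.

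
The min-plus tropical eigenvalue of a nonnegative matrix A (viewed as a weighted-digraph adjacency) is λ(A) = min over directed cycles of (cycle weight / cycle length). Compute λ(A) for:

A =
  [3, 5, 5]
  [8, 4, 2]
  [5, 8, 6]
λ(A) = 3

Enumerate directed cycles and compute their means (weight / length). Sample:
  cycle 0 → 0: weight = 3, length = 1, mean = 3/1 ≈ 3.000
  cycle 1 → 1: weight = 4, length = 1, mean = 4/1 ≈ 4.000
  cycle 2 → 2: weight = 6, length = 1, mean = 6/1 ≈ 6.000
  cycle 0 → 1 → 0: weight = 13, length = 2, mean = 13/2 ≈ 6.500
  cycle 0 → 2 → 0: weight = 10, length = 2, mean = 10/2 ≈ 5.000
  cycle 1 → 0 → 1: weight = 13, length = 2, mean = 13/2 ≈ 6.500
Minimum mean = 3.000, attained e.g. along the cycle 0 → 0 with weight 3 and length 1. So λ(A) = 3/1 = 3.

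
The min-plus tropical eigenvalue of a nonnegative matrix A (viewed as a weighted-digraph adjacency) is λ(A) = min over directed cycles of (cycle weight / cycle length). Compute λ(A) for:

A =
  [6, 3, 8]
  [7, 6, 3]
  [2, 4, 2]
λ(A) = 2

Enumerate directed cycles and compute their means (weight / length). Sample:
  cycle 0 → 0: weight = 6, length = 1, mean = 6/1 ≈ 6.000
  cycle 1 → 1: weight = 6, length = 1, mean = 6/1 ≈ 6.000
  cycle 2 → 2: weight = 2, length = 1, mean = 2/1 ≈ 2.000
  cycle 0 → 1 → 0: weight = 10, length = 2, mean = 10/2 ≈ 5.000
  cycle 0 → 2 → 0: weight = 10, length = 2, mean = 10/2 ≈ 5.000
  cycle 1 → 0 → 1: weight = 10, length = 2, mean = 10/2 ≈ 5.000
Minimum mean = 2.000, attained e.g. along the cycle 2 → 2 with weight 2 and length 1. So λ(A) = 2/1 = 2.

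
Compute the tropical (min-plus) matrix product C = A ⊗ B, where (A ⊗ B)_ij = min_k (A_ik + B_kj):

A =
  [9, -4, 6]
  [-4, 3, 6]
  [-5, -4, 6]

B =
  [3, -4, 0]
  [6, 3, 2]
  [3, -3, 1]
A ⊗ B =
  [2, -1, -2]
  [-1, -8, -4]
  [-2, -9, -5]

Apply the min-plus product entry-by-entry:
  C[0][0] = min over k of (A[0][0] + B[0][0] = 9 + 3 = 12, A[0][1] + B[1][0] = -4 + 6 = 2, A[0][2] + B[2][0] = 6 + 3 = 9) = 2 (attained at k = 1)
  C[0][1] = min over k of (A[0][0] + B[0][1] = 9 + -4 = 5, A[0][1] + B[1][1] = -4 + 3 = -1, A[0][2] + B[2][1] = 6 + -3 = 3) = -1 (attained at k = 1)
  C[0][2] = min over k of (A[0][0] + B[0][2] = 9 + 0 = 9, A[0][1] + B[1][2] = -4 + 2 = -2, A[0][2] + B[2][2] = 6 + 1 = 7) = -2 (attained at k = 1)
  C[1][0] = min over k of (A[1][0] + B[0][0] = -4 + 3 = -1, A[1][1] + B[1][0] = 3 + 6 = 9, A[1][2] + B[2][0] = 6 + 3 = 9) = -1 (attained at k = 0)
  C[1][1] = min over k of (A[1][0] + B[0][1] = -4 + -4 = -8, A[1][1] + B[1][1] = 3 + 3 = 6, A[1][2] + B[2][1] = 6 + -3 = 3) = -8 (attained at k = 0)
  C[1][2] = min over k of (A[1][0] + B[0][2] = -4 + 0 = -4, A[1][1] + B[1][2] = 3 + 2 = 5, A[1][2] + B[2][2] = 6 + 1 = 7) = -4 (attained at k = 0)
  C[2][0] = min over k of (A[2][0] + B[0][0] = -5 + 3 = -2, A[2][1] + B[1][0] = -4 + 6 = 2, A[2][2] + B[2][0] = 6 + 3 = 9) = -2 (attained at k = 0)
  C[2][1] = min over k of (A[2][0] + B[0][1] = -5 + -4 = -9, A[2][1] + B[1][1] = -4 + 3 = -1, A[2][2] + B[2][1] = 6 + -3 = 3) = -9 (attained at k = 0)
  C[2][2] = min over k of (A[2][0] + B[0][2] = -5 + 0 = -5, A[2][1] + B[1][2] = -4 + 2 = -2, A[2][2] + B[2][2] = 6 + 1 = 7) = -5 (attained at k = 0)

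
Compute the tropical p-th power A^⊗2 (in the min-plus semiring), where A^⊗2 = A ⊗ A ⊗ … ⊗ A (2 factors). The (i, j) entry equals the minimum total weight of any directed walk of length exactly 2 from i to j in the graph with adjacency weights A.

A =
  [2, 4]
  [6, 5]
A^⊗2 =
  [4, 6]
  [8, 10]

Each entry (A^⊗2)_ij equals the minimum over all length-2 walks i = v_0 → v_1 → … → v_2 = j of Σ_t A[v_t][v_{t+1}]. For example, for (i, j) = (0, 1) we minimise over 2 possible intermediate vertex sequences; the minimum is 6, attained along the walk 0 → 0 → 1.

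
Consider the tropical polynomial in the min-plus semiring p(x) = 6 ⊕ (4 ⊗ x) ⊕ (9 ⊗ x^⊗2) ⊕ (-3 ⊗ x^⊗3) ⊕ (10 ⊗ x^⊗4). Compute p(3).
p(3) = 6

A tropical monomial a ⊗ x^⊗i evaluates to a + i · x. Evaluating each term at x = 3:
  Term 0 contributes 6 + 0 · 3 = 6
  Term 1 contributes 4 + 1 · 3 = 7
  Term 2 contributes 9 + 2 · 3 = 15
  Term 3 contributes -3 + 3 · 3 = 6
  Term 4 contributes 10 + 4 · 3 = 22
p(3) = ⊕ of these = min[6, 7, 15, 6, 22] = 6.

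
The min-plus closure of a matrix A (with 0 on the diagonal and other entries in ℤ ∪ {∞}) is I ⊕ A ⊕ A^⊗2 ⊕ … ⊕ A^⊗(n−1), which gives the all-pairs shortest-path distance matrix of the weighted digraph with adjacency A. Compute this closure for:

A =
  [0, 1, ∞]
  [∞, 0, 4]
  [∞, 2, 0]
Closure =
  [0, 1, 5]
  [∞, 0, 4]
  [∞, 2, 0]

This is the Floyd-Warshall all-pairs shortest-path computation. For each intermediate vertex k = 0, 1, …, 2, update dist[i][j] ← min(dist[i][j], dist[i][k] + dist[k][j]). The final matrix gives, for each (i, j), the minimum total weight of any directed path from i to j (possibly empty when i = j).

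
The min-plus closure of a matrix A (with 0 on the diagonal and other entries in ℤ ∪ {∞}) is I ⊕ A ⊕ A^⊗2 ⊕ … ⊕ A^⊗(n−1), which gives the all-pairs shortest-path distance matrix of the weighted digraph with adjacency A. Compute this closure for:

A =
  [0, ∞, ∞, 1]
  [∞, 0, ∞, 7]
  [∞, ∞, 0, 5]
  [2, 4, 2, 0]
Closure =
  [0, 5, 3, 1]
  [9, 0, 9, 7]
  [7, 9, 0, 5]
  [2, 4, 2, 0]

This is the Floyd-Warshall all-pairs shortest-path computation. For each intermediate vertex k = 0, 1, …, 3, update dist[i][j] ← min(dist[i][j], dist[i][k] + dist[k][j]). The final matrix gives, for each (i, j), the minimum total weight of any directed path from i to j (possibly empty when i = j).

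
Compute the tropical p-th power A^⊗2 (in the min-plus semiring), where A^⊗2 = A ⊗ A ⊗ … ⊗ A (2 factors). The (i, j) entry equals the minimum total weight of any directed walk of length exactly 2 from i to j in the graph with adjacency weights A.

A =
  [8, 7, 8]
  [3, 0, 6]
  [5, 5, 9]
A^⊗2 =
  [10, 7, 13]
  [3, 0, 6]
  [8, 5, 11]

Each entry (A^⊗2)_ij equals the minimum over all length-2 walks i = v_0 → v_1 → … → v_2 = j of Σ_t A[v_t][v_{t+1}]. For example, for (i, j) = (0, 2) we minimise over 3 possible intermediate vertex sequences; the minimum is 13, attained along the walk 0 → 1 → 2.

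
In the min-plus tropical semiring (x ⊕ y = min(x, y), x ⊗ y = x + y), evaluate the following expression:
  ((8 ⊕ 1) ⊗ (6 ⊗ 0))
((8 ⊕ 1) ⊗ (6 ⊗ 0)) = 7

Expand innermost to outermost. Recall ⊕ takes the minimum of its arguments and ⊗ takes their sum. Working out the expression ((8 ⊕ 1) ⊗ (6 ⊗ 0)) gives 7.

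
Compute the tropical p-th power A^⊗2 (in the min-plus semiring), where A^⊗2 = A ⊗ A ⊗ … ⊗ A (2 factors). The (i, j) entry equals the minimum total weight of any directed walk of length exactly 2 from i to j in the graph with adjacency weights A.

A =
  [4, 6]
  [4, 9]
A^⊗2 =
  [8, 10]
  [8, 10]

Each entry (A^⊗2)_ij equals the minimum over all length-2 walks i = v_0 → v_1 → … → v_2 = j of Σ_t A[v_t][v_{t+1}]. For example, for (i, j) = (0, 1) we minimise over 2 possible intermediate vertex sequences; the minimum is 10, attained along the walk 0 → 0 → 1.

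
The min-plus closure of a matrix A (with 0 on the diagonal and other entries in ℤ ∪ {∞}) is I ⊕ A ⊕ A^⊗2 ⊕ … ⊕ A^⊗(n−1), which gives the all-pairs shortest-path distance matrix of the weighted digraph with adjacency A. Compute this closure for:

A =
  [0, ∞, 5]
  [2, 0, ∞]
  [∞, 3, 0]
Closure =
  [0, 8, 5]
  [2, 0, 7]
  [5, 3, 0]

This is the Floyd-Warshall all-pairs shortest-path computation. For each intermediate vertex k = 0, 1, …, 2, update dist[i][j] ← min(dist[i][j], dist[i][k] + dist[k][j]). The final matrix gives, for each (i, j), the minimum total weight of any directed path from i to j (possibly empty when i = j).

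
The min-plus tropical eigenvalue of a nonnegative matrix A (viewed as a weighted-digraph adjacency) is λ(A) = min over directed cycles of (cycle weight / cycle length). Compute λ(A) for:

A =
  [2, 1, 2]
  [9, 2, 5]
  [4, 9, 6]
λ(A) = 2

Enumerate directed cycles and compute their means (weight / length). Sample:
  cycle 0 → 0: weight = 2, length = 1, mean = 2/1 ≈ 2.000
  cycle 1 → 1: weight = 2, length = 1, mean = 2/1 ≈ 2.000
  cycle 2 → 2: weight = 6, length = 1, mean = 6/1 ≈ 6.000
  cycle 0 → 1 → 0: weight = 10, length = 2, mean = 10/2 ≈ 5.000
  cycle 0 → 2 → 0: weight = 6, length = 2, mean = 6/2 ≈ 3.000
  cycle 1 → 0 → 1: weight = 10, length = 2, mean = 10/2 ≈ 5.000
Minimum mean = 2.000, attained e.g. along the cycle 0 → 0 with weight 2 and length 1. So λ(A) = 2/1 = 2.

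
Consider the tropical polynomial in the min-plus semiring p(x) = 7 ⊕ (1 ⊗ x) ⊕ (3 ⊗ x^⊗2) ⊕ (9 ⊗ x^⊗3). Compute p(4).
p(4) = 5

A tropical monomial a ⊗ x^⊗i evaluates to a + i · x. Evaluating each term at x = 4:
  Term 0 contributes 7 + 0 · 4 = 7
  Term 1 contributes 1 + 1 · 4 = 5
  Term 2 contributes 3 + 2 · 4 = 11
  Term 3 contributes 9 + 3 · 4 = 21
p(4) = ⊕ of these = min[7, 5, 11, 21] = 5.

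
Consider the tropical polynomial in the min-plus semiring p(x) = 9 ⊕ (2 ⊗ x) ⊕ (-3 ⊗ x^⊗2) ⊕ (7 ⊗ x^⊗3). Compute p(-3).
p(-3) = -9

A tropical monomial a ⊗ x^⊗i evaluates to a + i · x. Evaluating each term at x = -3:
  Term 0 contributes 9 + 0 · -3 = 9
  Term 1 contributes 2 + 1 · -3 = -1
  Term 2 contributes -3 + 2 · -3 = -9
  Term 3 contributes 7 + 3 · -3 = -2
p(-3) = ⊕ of these = min[9, -1, -9, -2] = -9.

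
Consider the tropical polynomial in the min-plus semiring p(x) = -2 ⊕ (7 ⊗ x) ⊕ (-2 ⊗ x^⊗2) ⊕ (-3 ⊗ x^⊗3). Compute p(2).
p(2) = -2

A tropical monomial a ⊗ x^⊗i evaluates to a + i · x. Evaluating each term at x = 2:
  Term 0 contributes -2 + 0 · 2 = -2
  Term 1 contributes 7 + 1 · 2 = 9
  Term 2 contributes -2 + 2 · 2 = 2
  Term 3 contributes -3 + 3 · 2 = 3
p(2) = ⊕ of these = min[-2, 9, 2, 3] = -2.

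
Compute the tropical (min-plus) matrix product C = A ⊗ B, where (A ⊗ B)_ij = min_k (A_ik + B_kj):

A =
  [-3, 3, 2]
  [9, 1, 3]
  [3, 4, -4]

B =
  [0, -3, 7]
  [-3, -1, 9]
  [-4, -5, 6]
A ⊗ B =
  [-3, -6, 4]
  [-2, -2, 9]
  [-8, -9, 2]

Apply the min-plus product entry-by-entry:
  C[0][0] = min over k of (A[0][0] + B[0][0] = -3 + 0 = -3, A[0][1] + B[1][0] = 3 + -3 = 0, A[0][2] + B[2][0] = 2 + -4 = -2) = -3 (attained at k = 0)
  C[0][1] = min over k of (A[0][0] + B[0][1] = -3 + -3 = -6, A[0][1] + B[1][1] = 3 + -1 = 2, A[0][2] + B[2][1] = 2 + -5 = -3) = -6 (attained at k = 0)
  C[0][2] = min over k of (A[0][0] + B[0][2] = -3 + 7 = 4, A[0][1] + B[1][2] = 3 + 9 = 12, A[0][2] + B[2][2] = 2 + 6 = 8) = 4 (attained at k = 0)
  C[1][0] = min over k of (A[1][0] + B[0][0] = 9 + 0 = 9, A[1][1] + B[1][0] = 1 + -3 = -2, A[1][2] + B[2][0] = 3 + -4 = -1) = -2 (attained at k = 1)
  C[1][1] = min over k of (A[1][0] + B[0][1] = 9 + -3 = 6, A[1][1] + B[1][1] = 1 + -1 = 0, A[1][2] + B[2][1] = 3 + -5 = -2) = -2 (attained at k = 2)
  C[1][2] = min over k of (A[1][0] + B[0][2] = 9 + 7 = 16, A[1][1] + B[1][2] = 1 + 9 = 10, A[1][2] + B[2][2] = 3 + 6 = 9) = 9 (attained at k = 2)
  C[2][0] = min over k of (A[2][0] + B[0][0] = 3 + 0 = 3, A[2][1] + B[1][0] = 4 + -3 = 1, A[2][2] + B[2][0] = -4 + -4 = -8) = -8 (attained at k = 2)
  C[2][1] = min over k of (A[2][0] + B[0][1] = 3 + -3 = 0, A[2][1] + B[1][1] = 4 + -1 = 3, A[2][2] + B[2][1] = -4 + -5 = -9) = -9 (attained at k = 2)
  C[2][2] = min over k of (A[2][0] + B[0][2] = 3 + 7 = 10, A[2][1] + B[1][2] = 4 + 9 = 13, A[2][2] + B[2][2] = -4 + 6 = 2) = 2 (attained at k = 2)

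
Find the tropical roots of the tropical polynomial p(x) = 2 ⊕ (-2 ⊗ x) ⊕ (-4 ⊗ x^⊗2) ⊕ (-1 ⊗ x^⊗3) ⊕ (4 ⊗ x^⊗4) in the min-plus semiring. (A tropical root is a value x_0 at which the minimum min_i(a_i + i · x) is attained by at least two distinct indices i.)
Roots: {-5, -3, 2, 4}

Each tropical root is a break point of the lower envelope of the lines y = a_i + i · x (there are 5 lines, with slopes 0, 1, ..., 4). Only the lines that attain the minimum somewhere contribute to roots; other lines are dominated. Here the surviving (envelope) indices are i = 4, i = 3, i = 2, i = 1, i = 0.
Intersections between consecutive envelope lines give the roots: for adjacent envelope indices i < j the intersection is x = (a_i − a_j) / (j − i). Reading off the sorted break points: {-5, -3, 2, 4}.
Verification: at each break x_0, at least two indices attain the minimum of min_i(a_i + i · x_0).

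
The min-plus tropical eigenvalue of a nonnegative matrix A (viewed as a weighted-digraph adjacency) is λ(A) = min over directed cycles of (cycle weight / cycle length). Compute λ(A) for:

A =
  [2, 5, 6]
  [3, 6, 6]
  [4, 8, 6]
λ(A) = 2

Enumerate directed cycles and compute their means (weight / length). Sample:
  cycle 0 → 0: weight = 2, length = 1, mean = 2/1 ≈ 2.000
  cycle 1 → 1: weight = 6, length = 1, mean = 6/1 ≈ 6.000
  cycle 2 → 2: weight = 6, length = 1, mean = 6/1 ≈ 6.000
  cycle 0 → 1 → 0: weight = 8, length = 2, mean = 8/2 ≈ 4.000
  cycle 0 → 2 → 0: weight = 10, length = 2, mean = 10/2 ≈ 5.000
  cycle 1 → 0 → 1: weight = 8, length = 2, mean = 8/2 ≈ 4.000
Minimum mean = 2.000, attained e.g. along the cycle 0 → 0 with weight 2 and length 1. So λ(A) = 2/1 = 2.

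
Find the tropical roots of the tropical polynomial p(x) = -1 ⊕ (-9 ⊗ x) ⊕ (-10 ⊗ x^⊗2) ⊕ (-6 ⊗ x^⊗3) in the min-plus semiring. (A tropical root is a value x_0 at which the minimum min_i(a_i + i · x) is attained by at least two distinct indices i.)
Roots: {-4, 1, 8}

Each tropical root is a break point of the lower envelope of the lines y = a_i + i · x (there are 4 lines, with slopes 0, 1, ..., 3). Only the lines that attain the minimum somewhere contribute to roots; other lines are dominated. Here the surviving (envelope) indices are i = 3, i = 2, i = 1, i = 0.
Intersections between consecutive envelope lines give the roots: for adjacent envelope indices i < j the intersection is x = (a_i − a_j) / (j − i). Reading off the sorted break points: {-4, 1, 8}.
Verification: at each break x_0, at least two indices attain the minimum of min_i(a_i + i · x_0).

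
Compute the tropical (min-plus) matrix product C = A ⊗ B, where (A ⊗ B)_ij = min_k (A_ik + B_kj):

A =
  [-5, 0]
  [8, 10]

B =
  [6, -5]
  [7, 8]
A ⊗ B =
  [1, -10]
  [14, 3]

Apply the min-plus product entry-by-entry:
  C[0][0] = min over k of (A[0][0] + B[0][0] = -5 + 6 = 1, A[0][1] + B[1][0] = 0 + 7 = 7) = 1 (attained at k = 0)
  C[0][1] = min over k of (A[0][0] + B[0][1] = -5 + -5 = -10, A[0][1] + B[1][1] = 0 + 8 = 8) = -10 (attained at k = 0)
  C[1][0] = min over k of (A[1][0] + B[0][0] = 8 + 6 = 14, A[1][1] + B[1][0] = 10 + 7 = 17) = 14 (attained at k = 0)
  C[1][1] = min over k of (A[1][0] + B[0][1] = 8 + -5 = 3, A[1][1] + B[1][1] = 10 + 8 = 18) = 3 (attained at k = 0)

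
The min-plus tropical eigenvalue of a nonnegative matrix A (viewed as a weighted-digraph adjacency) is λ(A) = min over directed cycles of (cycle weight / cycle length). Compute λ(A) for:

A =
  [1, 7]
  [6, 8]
λ(A) = 1

Enumerate directed cycles and compute their means (weight / length). Sample:
  cycle 0 → 0: weight = 1, length = 1, mean = 1/1 ≈ 1.000
  cycle 1 → 1: weight = 8, length = 1, mean = 8/1 ≈ 8.000
  cycle 0 → 1 → 0: weight = 13, length = 2, mean = 13/2 ≈ 6.500
  cycle 1 → 0 → 1: weight = 13, length = 2, mean = 13/2 ≈ 6.500
Minimum mean = 1.000, attained e.g. along the cycle 0 → 0 with weight 1 and length 1. So λ(A) = 1/1 = 1.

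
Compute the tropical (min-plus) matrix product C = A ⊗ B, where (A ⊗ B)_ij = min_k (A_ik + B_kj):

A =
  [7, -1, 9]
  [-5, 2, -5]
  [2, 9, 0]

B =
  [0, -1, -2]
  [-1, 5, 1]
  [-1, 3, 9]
A ⊗ B =
  [-2, 4, 0]
  [-6, -6, -7]
  [-1, 1, 0]

Apply the min-plus product entry-by-entry:
  C[0][0] = min over k of (A[0][0] + B[0][0] = 7 + 0 = 7, A[0][1] + B[1][0] = -1 + -1 = -2, A[0][2] + B[2][0] = 9 + -1 = 8) = -2 (attained at k = 1)
  C[0][1] = min over k of (A[0][0] + B[0][1] = 7 + -1 = 6, A[0][1] + B[1][1] = -1 + 5 = 4, A[0][2] + B[2][1] = 9 + 3 = 12) = 4 (attained at k = 1)
  C[0][2] = min over k of (A[0][0] + B[0][2] = 7 + -2 = 5, A[0][1] + B[1][2] = -1 + 1 = 0, A[0][2] + B[2][2] = 9 + 9 = 18) = 0 (attained at k = 1)
  C[1][0] = min over k of (A[1][0] + B[0][0] = -5 + 0 = -5, A[1][1] + B[1][0] = 2 + -1 = 1, A[1][2] + B[2][0] = -5 + -1 = -6) = -6 (attained at k = 2)
  C[1][1] = min over k of (A[1][0] + B[0][1] = -5 + -1 = -6, A[1][1] + B[1][1] = 2 + 5 = 7, A[1][2] + B[2][1] = -5 + 3 = -2) = -6 (attained at k = 0)
  C[1][2] = min over k of (A[1][0] + B[0][2] = -5 + -2 = -7, A[1][1] + B[1][2] = 2 + 1 = 3, A[1][2] + B[2][2] = -5 + 9 = 4) = -7 (attained at k = 0)
  C[2][0] = min over k of (A[2][0] + B[0][0] = 2 + 0 = 2, A[2][1] + B[1][0] = 9 + -1 = 8, A[2][2] + B[2][0] = 0 + -1 = -1) = -1 (attained at k = 2)
  C[2][1] = min over k of (A[2][0] + B[0][1] = 2 + -1 = 1, A[2][1] + B[1][1] = 9 + 5 = 14, A[2][2] + B[2][1] = 0 + 3 = 3) = 1 (attained at k = 0)
  C[2][2] = min over k of (A[2][0] + B[0][2] = 2 + -2 = 0, A[2][1] + B[1][2] = 9 + 1 = 10, A[2][2] + B[2][2] = 0 + 9 = 9) = 0 (attained at k = 0)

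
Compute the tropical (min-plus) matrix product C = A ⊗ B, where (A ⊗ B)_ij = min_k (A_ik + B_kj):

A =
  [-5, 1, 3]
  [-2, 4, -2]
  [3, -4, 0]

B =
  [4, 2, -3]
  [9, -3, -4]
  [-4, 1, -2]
A ⊗ B =
  [-1, -3, -8]
  [-6, -1, -5]
  [-4, -7, -8]

Apply the min-plus product entry-by-entry:
  C[0][0] = min over k of (A[0][0] + B[0][0] = -5 + 4 = -1, A[0][1] + B[1][0] = 1 + 9 = 10, A[0][2] + B[2][0] = 3 + -4 = -1) = -1 (attained at k = 0)
  C[0][1] = min over k of (A[0][0] + B[0][1] = -5 + 2 = -3, A[0][1] + B[1][1] = 1 + -3 = -2, A[0][2] + B[2][1] = 3 + 1 = 4) = -3 (attained at k = 0)
  C[0][2] = min over k of (A[0][0] + B[0][2] = -5 + -3 = -8, A[0][1] + B[1][2] = 1 + -4 = -3, A[0][2] + B[2][2] = 3 + -2 = 1) = -8 (attained at k = 0)
  C[1][0] = min over k of (A[1][0] + B[0][0] = -2 + 4 = 2, A[1][1] + B[1][0] = 4 + 9 = 13, A[1][2] + B[2][0] = -2 + -4 = -6) = -6 (attained at k = 2)
  C[1][1] = min over k of (A[1][0] + B[0][1] = -2 + 2 = 0, A[1][1] + B[1][1] = 4 + -3 = 1, A[1][2] + B[2][1] = -2 + 1 = -1) = -1 (attained at k = 2)
  C[1][2] = min over k of (A[1][0] + B[0][2] = -2 + -3 = -5, A[1][1] + B[1][2] = 4 + -4 = 0, A[1][2] + B[2][2] = -2 + -2 = -4) = -5 (attained at k = 0)
  C[2][0] = min over k of (A[2][0] + B[0][0] = 3 + 4 = 7, A[2][1] + B[1][0] = -4 + 9 = 5, A[2][2] + B[2][0] = 0 + -4 = -4) = -4 (attained at k = 2)
  C[2][1] = min over k of (A[2][0] + B[0][1] = 3 + 2 = 5, A[2][1] + B[1][1] = -4 + -3 = -7, A[2][2] + B[2][1] = 0 + 1 = 1) = -7 (attained at k = 1)
  C[2][2] = min over k of (A[2][0] + B[0][2] = 3 + -3 = 0, A[2][1] + B[1][2] = -4 + -4 = -8, A[2][2] + B[2][2] = 0 + -2 = -2) = -8 (attained at k = 1)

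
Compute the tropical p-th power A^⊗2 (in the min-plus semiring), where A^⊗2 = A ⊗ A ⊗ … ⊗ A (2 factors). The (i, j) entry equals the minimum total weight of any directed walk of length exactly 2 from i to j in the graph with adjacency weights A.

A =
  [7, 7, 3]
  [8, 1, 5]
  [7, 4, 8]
A^⊗2 =
  [10, 7, 10]
  [9, 2, 6]
  [12, 5, 9]

Each entry (A^⊗2)_ij equals the minimum over all length-2 walks i = v_0 → v_1 → … → v_2 = j of Σ_t A[v_t][v_{t+1}]. For example, for (i, j) = (0, 2) we minimise over 3 possible intermediate vertex sequences; the minimum is 10, attained along the walk 0 → 0 → 2.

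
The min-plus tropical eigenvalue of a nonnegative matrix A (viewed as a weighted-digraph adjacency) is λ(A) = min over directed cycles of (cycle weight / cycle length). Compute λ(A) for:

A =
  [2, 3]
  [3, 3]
λ(A) = 2

Enumerate directed cycles and compute their means (weight / length). Sample:
  cycle 0 → 0: weight = 2, length = 1, mean = 2/1 ≈ 2.000
  cycle 1 → 1: weight = 3, length = 1, mean = 3/1 ≈ 3.000
  cycle 0 → 1 → 0: weight = 6, length = 2, mean = 6/2 ≈ 3.000
  cycle 1 → 0 → 1: weight = 6, length = 2, mean = 6/2 ≈ 3.000
Minimum mean = 2.000, attained e.g. along the cycle 0 → 0 with weight 2 and length 1. So λ(A) = 2/1 = 2.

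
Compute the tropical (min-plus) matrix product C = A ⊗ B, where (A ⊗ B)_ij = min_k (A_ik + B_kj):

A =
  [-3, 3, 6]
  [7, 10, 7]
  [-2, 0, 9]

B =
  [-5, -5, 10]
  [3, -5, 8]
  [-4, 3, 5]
A ⊗ B =
  [-8, -8, 7]
  [2, 2, 12]
  [-7, -7, 8]

Apply the min-plus product entry-by-entry:
  C[0][0] = min over k of (A[0][0] + B[0][0] = -3 + -5 = -8, A[0][1] + B[1][0] = 3 + 3 = 6, A[0][2] + B[2][0] = 6 + -4 = 2) = -8 (attained at k = 0)
  C[0][1] = min over k of (A[0][0] + B[0][1] = -3 + -5 = -8, A[0][1] + B[1][1] = 3 + -5 = -2, A[0][2] + B[2][1] = 6 + 3 = 9) = -8 (attained at k = 0)
  C[0][2] = min over k of (A[0][0] + B[0][2] = -3 + 10 = 7, A[0][1] + B[1][2] = 3 + 8 = 11, A[0][2] + B[2][2] = 6 + 5 = 11) = 7 (attained at k = 0)
  C[1][0] = min over k of (A[1][0] + B[0][0] = 7 + -5 = 2, A[1][1] + B[1][0] = 10 + 3 = 13, A[1][2] + B[2][0] = 7 + -4 = 3) = 2 (attained at k = 0)
  C[1][1] = min over k of (A[1][0] + B[0][1] = 7 + -5 = 2, A[1][1] + B[1][1] = 10 + -5 = 5, A[1][2] + B[2][1] = 7 + 3 = 10) = 2 (attained at k = 0)
  C[1][2] = min over k of (A[1][0] + B[0][2] = 7 + 10 = 17, A[1][1] + B[1][2] = 10 + 8 = 18, A[1][2] + B[2][2] = 7 + 5 = 12) = 12 (attained at k = 2)
  C[2][0] = min over k of (A[2][0] + B[0][0] = -2 + -5 = -7, A[2][1] + B[1][0] = 0 + 3 = 3, A[2][2] + B[2][0] = 9 + -4 = 5) = -7 (attained at k = 0)
  C[2][1] = min over k of (A[2][0] + B[0][1] = -2 + -5 = -7, A[2][1] + B[1][1] = 0 + -5 = -5, A[2][2] + B[2][1] = 9 + 3 = 12) = -7 (attained at k = 0)
  C[2][2] = min over k of (A[2][0] + B[0][2] = -2 + 10 = 8, A[2][1] + B[1][2] = 0 + 8 = 8, A[2][2] + B[2][2] = 9 + 5 = 14) = 8 (attained at k = 0)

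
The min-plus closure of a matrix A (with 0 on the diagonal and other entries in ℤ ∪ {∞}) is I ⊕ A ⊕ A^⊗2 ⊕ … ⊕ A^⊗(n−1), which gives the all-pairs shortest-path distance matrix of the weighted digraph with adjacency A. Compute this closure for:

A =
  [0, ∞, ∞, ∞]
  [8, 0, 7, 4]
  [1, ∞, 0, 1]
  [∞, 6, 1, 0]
Closure =
  [0, ∞, ∞, ∞]
  [6, 0, 5, 4]
  [1, 7, 0, 1]
  [2, 6, 1, 0]

This is the Floyd-Warshall all-pairs shortest-path computation. For each intermediate vertex k = 0, 1, …, 3, update dist[i][j] ← min(dist[i][j], dist[i][k] + dist[k][j]). The final matrix gives, for each (i, j), the minimum total weight of any directed path from i to j (possibly empty when i = j).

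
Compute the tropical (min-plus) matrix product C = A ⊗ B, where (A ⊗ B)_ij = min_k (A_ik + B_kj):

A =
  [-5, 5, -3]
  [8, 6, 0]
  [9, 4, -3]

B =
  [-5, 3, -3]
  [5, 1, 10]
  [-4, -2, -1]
A ⊗ B =
  [-10, -5, -8]
  [-4, -2, -1]
  [-7, -5, -4]

Apply the min-plus product entry-by-entry:
  C[0][0] = min over k of (A[0][0] + B[0][0] = -5 + -5 = -10, A[0][1] + B[1][0] = 5 + 5 = 10, A[0][2] + B[2][0] = -3 + -4 = -7) = -10 (attained at k = 0)
  C[0][1] = min over k of (A[0][0] + B[0][1] = -5 + 3 = -2, A[0][1] + B[1][1] = 5 + 1 = 6, A[0][2] + B[2][1] = -3 + -2 = -5) = -5 (attained at k = 2)
  C[0][2] = min over k of (A[0][0] + B[0][2] = -5 + -3 = -8, A[0][1] + B[1][2] = 5 + 10 = 15, A[0][2] + B[2][2] = -3 + -1 = -4) = -8 (attained at k = 0)
  C[1][0] = min over k of (A[1][0] + B[0][0] = 8 + -5 = 3, A[1][1] + B[1][0] = 6 + 5 = 11, A[1][2] + B[2][0] = 0 + -4 = -4) = -4 (attained at k = 2)
  C[1][1] = min over k of (A[1][0] + B[0][1] = 8 + 3 = 11, A[1][1] + B[1][1] = 6 + 1 = 7, A[1][2] + B[2][1] = 0 + -2 = -2) = -2 (attained at k = 2)
  C[1][2] = min over k of (A[1][0] + B[0][2] = 8 + -3 = 5, A[1][1] + B[1][2] = 6 + 10 = 16, A[1][2] + B[2][2] = 0 + -1 = -1) = -1 (attained at k = 2)
  C[2][0] = min over k of (A[2][0] + B[0][0] = 9 + -5 = 4, A[2][1] + B[1][0] = 4 + 5 = 9, A[2][2] + B[2][0] = -3 + -4 = -7) = -7 (attained at k = 2)
  C[2][1] = min over k of (A[2][0] + B[0][1] = 9 + 3 = 12, A[2][1] + B[1][1] = 4 + 1 = 5, A[2][2] + B[2][1] = -3 + -2 = -5) = -5 (attained at k = 2)
  C[2][2] = min over k of (A[2][0] + B[0][2] = 9 + -3 = 6, A[2][1] + B[1][2] = 4 + 10 = 14, A[2][2] + B[2][2] = -3 + -1 = -4) = -4 (attained at k = 2)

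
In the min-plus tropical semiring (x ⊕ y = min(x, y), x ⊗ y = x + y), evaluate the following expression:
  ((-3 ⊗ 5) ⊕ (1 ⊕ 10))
((-3 ⊗ 5) ⊕ (1 ⊕ 10)) = 1

Expand innermost to outermost. Recall ⊕ takes the minimum of its arguments and ⊗ takes their sum. Working out the expression ((-3 ⊗ 5) ⊕ (1 ⊕ 10)) gives 1.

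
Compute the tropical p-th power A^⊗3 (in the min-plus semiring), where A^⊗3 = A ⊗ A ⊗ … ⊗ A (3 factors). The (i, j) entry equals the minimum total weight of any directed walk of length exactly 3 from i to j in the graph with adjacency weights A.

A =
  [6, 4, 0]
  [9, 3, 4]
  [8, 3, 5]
A^⊗3 =
  [12, 6, 7]
  [15, 9, 10]
  [15, 9, 10]

Each entry (A^⊗3)_ij equals the minimum over all length-3 walks i = v_0 → v_1 → … → v_3 = j of Σ_t A[v_t][v_{t+1}]. For example, for (i, j) = (0, 2) we minimise over 9 possible intermediate vertex sequences; the minimum is 7, attained along the walk 0 → 2 → 1 → 2.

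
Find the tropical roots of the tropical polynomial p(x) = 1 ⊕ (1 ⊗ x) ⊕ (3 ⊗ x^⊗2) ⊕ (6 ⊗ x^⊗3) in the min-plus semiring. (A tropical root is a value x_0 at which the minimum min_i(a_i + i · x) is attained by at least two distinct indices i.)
Roots: {-3, -2, 0}

Each tropical root is a break point of the lower envelope of the lines y = a_i + i · x (there are 4 lines, with slopes 0, 1, ..., 3). Only the lines that attain the minimum somewhere contribute to roots; other lines are dominated. Here the surviving (envelope) indices are i = 3, i = 2, i = 1, i = 0.
Intersections between consecutive envelope lines give the roots: for adjacent envelope indices i < j the intersection is x = (a_i − a_j) / (j − i). Reading off the sorted break points: {-3, -2, 0}.
Verification: at each break x_0, at least two indices attain the minimum of min_i(a_i + i · x_0).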